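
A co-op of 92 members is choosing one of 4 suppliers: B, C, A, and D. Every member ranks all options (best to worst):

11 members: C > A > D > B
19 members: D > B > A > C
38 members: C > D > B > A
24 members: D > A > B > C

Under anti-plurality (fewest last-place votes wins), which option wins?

Last-place votes: B 11, C 43, A 38, D 0.
D is ranked last by the fewest voters, so D wins.

D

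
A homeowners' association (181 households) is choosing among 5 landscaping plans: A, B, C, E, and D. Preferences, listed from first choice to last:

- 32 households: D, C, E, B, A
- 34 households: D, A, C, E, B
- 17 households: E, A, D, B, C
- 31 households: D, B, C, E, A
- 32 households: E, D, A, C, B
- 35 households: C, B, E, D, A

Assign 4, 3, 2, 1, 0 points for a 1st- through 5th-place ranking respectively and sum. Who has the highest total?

D

A: 32·0 + 34·3 + 17·3 + 31·0 + 32·2 + 35·0 = 217
B: 32·1 + 34·0 + 17·1 + 31·3 + 32·0 + 35·3 = 247
C: 32·3 + 34·2 + 17·0 + 31·2 + 32·1 + 35·4 = 398
E: 32·2 + 34·1 + 17·4 + 31·1 + 32·4 + 35·2 = 395
D: 32·4 + 34·4 + 17·2 + 31·4 + 32·3 + 35·1 = 553
D has the highest Borda score (553).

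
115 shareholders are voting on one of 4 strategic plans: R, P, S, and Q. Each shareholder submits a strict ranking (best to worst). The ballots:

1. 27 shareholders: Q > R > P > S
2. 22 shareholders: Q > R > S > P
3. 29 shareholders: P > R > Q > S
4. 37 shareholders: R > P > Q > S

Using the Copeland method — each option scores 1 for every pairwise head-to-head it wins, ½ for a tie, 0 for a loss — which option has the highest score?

R: beats P, S, and Q → score 3.
P: beats S and Q; loses to R → score 2.
S: loses to R, P, and Q → score 0.
Q: beats S; loses to R and P → score 1.
R has the best pairwise record.

R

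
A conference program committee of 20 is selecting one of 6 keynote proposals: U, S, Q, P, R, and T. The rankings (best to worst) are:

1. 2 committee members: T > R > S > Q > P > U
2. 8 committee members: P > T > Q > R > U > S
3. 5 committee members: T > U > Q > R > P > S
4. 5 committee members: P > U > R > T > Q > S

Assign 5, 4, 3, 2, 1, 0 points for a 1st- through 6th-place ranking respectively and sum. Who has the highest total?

U: 2·0 + 8·1 + 5·4 + 5·4 = 48
S: 2·3 + 8·0 + 5·0 + 5·0 = 6
Q: 2·2 + 8·3 + 5·3 + 5·1 = 48
P: 2·1 + 8·5 + 5·1 + 5·5 = 72
R: 2·4 + 8·2 + 5·2 + 5·3 = 49
T: 2·5 + 8·4 + 5·5 + 5·2 = 77
T has the highest Borda score (77).

T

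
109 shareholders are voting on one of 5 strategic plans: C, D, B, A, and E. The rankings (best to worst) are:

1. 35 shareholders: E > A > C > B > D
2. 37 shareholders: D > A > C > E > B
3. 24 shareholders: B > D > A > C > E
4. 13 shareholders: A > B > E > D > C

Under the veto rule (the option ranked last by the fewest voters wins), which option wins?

A

Last-place votes: C 13, D 35, B 37, A 0, E 24.
A is ranked last by the fewest voters, so A wins.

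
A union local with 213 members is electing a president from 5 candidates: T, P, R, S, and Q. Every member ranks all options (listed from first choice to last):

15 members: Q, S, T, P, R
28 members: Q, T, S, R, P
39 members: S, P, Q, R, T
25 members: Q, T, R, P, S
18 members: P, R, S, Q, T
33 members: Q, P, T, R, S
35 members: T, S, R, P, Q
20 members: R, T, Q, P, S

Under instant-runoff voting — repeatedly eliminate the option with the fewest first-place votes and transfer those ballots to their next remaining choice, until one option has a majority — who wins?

Round 1: T 35, P 18, R 20, S 39, Q 101. Eliminate P.
Round 2: T 35, R 38, S 39, Q 101. Eliminate T.
Round 3: R 38, S 74, Q 101. Eliminate R.
Round 4: S 92, Q 121. Q has a majority.

Q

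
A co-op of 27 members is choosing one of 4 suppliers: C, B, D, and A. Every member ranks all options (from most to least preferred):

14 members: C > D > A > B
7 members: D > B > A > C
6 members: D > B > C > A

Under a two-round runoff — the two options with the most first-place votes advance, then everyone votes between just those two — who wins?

Round 1 first-place votes: C 14, B 0, D 13, A 0.
C and D advance.
Runoff: C is preferred to D by 14 voters; D by 13.
C wins the runoff.

C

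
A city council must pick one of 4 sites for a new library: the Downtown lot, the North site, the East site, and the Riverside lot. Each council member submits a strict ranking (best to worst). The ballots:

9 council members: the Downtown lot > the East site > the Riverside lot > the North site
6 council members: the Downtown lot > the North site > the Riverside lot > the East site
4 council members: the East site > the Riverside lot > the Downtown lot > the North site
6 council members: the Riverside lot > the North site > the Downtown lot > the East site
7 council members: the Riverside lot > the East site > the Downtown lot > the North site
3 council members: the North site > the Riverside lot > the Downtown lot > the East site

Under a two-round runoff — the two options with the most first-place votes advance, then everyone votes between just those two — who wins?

the Riverside lot

Round 1 first-place votes: the Downtown lot 15, the North site 3, the East site 4, the Riverside lot 13.
the Downtown lot and the Riverside lot advance.
Runoff: the Downtown lot is preferred to the Riverside lot by 15 voters; the Riverside lot by 20.
the Riverside lot wins the runoff.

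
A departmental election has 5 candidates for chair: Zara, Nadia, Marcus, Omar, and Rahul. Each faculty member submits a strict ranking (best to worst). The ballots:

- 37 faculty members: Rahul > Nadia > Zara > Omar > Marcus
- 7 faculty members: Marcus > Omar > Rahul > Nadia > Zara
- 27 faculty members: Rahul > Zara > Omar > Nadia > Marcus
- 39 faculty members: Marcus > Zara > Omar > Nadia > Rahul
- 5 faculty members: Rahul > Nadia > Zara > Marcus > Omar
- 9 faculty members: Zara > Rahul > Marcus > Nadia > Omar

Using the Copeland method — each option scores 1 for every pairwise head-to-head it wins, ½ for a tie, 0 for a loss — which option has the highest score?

Zara: beats Nadia, Marcus, and Omar; loses to Rahul → score 3.
Nadia: beats Marcus; loses to Zara, Omar, and Rahul → score 1.
Marcus: loses to Zara, Nadia, Omar, and Rahul → score 0.
Omar: beats Nadia and Marcus; loses to Zara and Rahul → score 2.
Rahul: beats Zara, Nadia, Marcus, and Omar → score 4.
Rahul has the best pairwise record.

Rahul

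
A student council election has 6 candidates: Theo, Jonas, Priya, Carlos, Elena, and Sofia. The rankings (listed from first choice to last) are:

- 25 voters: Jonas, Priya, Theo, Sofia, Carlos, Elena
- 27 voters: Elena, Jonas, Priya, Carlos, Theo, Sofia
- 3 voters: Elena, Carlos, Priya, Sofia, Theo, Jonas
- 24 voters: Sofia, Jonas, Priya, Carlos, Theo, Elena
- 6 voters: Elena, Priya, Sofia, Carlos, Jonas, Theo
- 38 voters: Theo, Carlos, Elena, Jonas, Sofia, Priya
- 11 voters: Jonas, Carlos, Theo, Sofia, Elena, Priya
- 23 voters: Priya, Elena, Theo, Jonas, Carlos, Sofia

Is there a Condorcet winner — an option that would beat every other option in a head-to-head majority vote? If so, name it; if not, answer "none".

none

Checking pairwise contests:
Jonas beats Theo 93–64.
Elena beats Jonas 97–60.
Jonas beats Priya 125–32.
Theo beats Carlos 86–71.
Theo beats Elena 98–59.
Theo beats Sofia 124–33.
Every option loses at least one head-to-head, so there is no Condorcet winner.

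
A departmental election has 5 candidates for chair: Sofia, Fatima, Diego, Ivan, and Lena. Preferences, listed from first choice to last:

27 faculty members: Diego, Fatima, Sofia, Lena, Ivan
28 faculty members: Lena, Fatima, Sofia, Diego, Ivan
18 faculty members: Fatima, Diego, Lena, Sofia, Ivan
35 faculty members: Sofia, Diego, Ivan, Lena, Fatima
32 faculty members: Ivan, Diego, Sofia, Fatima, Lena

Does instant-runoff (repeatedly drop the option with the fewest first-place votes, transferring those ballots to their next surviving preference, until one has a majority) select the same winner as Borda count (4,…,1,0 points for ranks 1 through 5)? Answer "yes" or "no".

yes

Instant-runoff — R1 Sofia 35, Fatima 18, Diego 27, Ivan 32, Lena 28 (Fatima out); R2 Sofia 35, Diego 45, Ivan 32, Lena 28 (Lena out); R3 Sofia 63, Diego 45, Ivan 32 (Ivan out); R4 Sofia 63, Diego 77 (Diego winner). Winner: Diego.
Borda — scores: Sofia 332, Fatima 269, Diego 391, Ivan 198, Lena 210. Winner: Diego.
The two methods agree.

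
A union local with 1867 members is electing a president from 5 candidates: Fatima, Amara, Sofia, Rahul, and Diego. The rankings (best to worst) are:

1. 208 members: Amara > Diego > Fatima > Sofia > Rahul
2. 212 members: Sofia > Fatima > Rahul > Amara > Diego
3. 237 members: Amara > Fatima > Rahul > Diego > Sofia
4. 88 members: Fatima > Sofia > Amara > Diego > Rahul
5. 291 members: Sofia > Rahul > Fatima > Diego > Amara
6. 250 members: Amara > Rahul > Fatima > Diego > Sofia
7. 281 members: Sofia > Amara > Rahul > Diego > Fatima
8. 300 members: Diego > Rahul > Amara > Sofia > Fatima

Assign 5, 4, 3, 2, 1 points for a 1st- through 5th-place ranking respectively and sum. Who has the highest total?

Fatima: 208·3 + 212·4 + 237·4 + 88·5 + 291·3 + 250·3 + 281·1 + 300·1 = 5064
Amara: 208·5 + 212·2 + 237·5 + 88·3 + 291·1 + 250·5 + 281·4 + 300·3 = 6478
Sofia: 208·2 + 212·5 + 237·1 + 88·4 + 291·5 + 250·1 + 281·5 + 300·2 = 5775
Rahul: 208·1 + 212·3 + 237·3 + 88·1 + 291·4 + 250·4 + 281·3 + 300·4 = 5850
Diego: 208·4 + 212·1 + 237·2 + 88·2 + 291·2 + 250·2 + 281·2 + 300·5 = 4838
Amara has the highest Borda score (6478).

Amara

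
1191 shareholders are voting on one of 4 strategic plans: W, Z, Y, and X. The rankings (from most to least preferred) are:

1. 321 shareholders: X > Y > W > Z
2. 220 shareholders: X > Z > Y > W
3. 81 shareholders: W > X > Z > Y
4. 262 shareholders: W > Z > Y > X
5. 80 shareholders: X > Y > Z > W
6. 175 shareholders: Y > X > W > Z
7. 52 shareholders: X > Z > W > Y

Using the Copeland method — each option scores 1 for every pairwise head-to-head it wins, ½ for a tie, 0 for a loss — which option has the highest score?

X

W: beats Z; loses to Y and X → score 1.
Z: beats Y; loses to W and X → score 1.
Y: beats W; loses to Z and X → score 1.
X: beats W, Z, and Y → score 3.
X has the best pairwise record.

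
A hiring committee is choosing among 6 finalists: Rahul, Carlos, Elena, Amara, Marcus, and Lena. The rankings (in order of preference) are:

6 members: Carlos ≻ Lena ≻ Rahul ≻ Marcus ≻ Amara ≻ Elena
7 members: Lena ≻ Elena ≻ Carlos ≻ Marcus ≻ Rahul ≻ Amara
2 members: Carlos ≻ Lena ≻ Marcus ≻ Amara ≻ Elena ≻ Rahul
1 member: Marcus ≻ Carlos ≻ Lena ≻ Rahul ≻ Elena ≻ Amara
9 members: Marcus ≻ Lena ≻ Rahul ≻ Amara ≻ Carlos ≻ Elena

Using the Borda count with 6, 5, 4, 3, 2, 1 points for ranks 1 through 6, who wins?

Rahul: 6·4 + 7·2 + 2·1 + 1·3 + 9·4 = 79
Carlos: 6·6 + 7·4 + 2·6 + 1·5 + 9·2 = 99
Elena: 6·1 + 7·5 + 2·2 + 1·2 + 9·1 = 56
Amara: 6·2 + 7·1 + 2·3 + 1·1 + 9·3 = 53
Marcus: 6·3 + 7·3 + 2·4 + 1·6 + 9·6 = 107
Lena: 6·5 + 7·6 + 2·5 + 1·4 + 9·5 = 131
Lena has the highest Borda score (131).

Lena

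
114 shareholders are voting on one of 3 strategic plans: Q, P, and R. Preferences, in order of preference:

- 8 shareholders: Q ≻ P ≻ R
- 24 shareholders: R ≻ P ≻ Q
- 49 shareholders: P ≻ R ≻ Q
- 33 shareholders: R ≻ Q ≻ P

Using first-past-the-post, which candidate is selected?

First-place votes: Q 8, P 49, R 57.
R has the most first-place votes.

R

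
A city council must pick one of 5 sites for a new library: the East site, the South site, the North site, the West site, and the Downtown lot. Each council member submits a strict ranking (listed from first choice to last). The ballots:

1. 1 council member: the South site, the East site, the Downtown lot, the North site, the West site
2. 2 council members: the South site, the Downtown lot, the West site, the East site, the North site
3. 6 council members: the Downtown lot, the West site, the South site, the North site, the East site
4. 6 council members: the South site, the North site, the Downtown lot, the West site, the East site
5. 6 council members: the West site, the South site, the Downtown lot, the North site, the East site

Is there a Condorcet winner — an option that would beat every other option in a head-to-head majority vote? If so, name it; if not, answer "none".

none

Checking pairwise contests:
the South site beats the East site 21–0.
the West site beats the South site 12–9.
the South site beats the North site 21–0.
the Downtown lot beats the West site 15–6.
the South site beats the Downtown lot 15–6.
Every option loses at least one head-to-head, so there is no Condorcet winner.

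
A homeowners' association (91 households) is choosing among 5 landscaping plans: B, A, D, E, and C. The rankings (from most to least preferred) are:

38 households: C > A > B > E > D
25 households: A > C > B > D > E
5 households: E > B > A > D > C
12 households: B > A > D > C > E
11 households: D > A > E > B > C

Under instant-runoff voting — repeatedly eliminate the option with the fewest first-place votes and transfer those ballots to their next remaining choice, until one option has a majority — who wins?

Round 1: B 12, A 25, D 11, E 5, C 38. Eliminate E.
Round 2: B 17, A 25, D 11, C 38. Eliminate D.
Round 3: B 17, A 36, C 38. Eliminate B.
Round 4: A 53, C 38. A has a majority.

A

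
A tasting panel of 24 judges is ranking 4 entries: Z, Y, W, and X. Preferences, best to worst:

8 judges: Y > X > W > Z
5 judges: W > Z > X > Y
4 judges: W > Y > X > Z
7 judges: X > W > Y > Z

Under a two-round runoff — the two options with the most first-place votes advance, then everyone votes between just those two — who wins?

Round 1 first-place votes: Z 0, Y 8, W 9, X 7.
W and Y advance.
Runoff: W is preferred to Y by 16 voters; Y by 8.
W wins the runoff.

W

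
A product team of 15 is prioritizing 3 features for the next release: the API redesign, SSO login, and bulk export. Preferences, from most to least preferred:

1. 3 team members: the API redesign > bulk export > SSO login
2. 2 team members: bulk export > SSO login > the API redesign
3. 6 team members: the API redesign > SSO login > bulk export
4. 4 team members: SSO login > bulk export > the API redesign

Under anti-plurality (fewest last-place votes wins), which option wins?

Last-place votes: the API redesign 6, SSO login 3, bulk export 6.
SSO login is ranked last by the fewest voters, so SSO login wins.

SSO login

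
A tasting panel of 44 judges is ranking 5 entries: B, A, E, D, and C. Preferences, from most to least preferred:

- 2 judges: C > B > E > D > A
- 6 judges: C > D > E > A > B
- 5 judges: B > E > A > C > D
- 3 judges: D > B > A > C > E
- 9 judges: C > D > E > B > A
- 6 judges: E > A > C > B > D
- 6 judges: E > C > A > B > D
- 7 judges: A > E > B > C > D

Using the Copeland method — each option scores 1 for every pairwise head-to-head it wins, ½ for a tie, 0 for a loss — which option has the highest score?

E

B: beats D; loses to A, E, and C → score 1.
A: beats B and D; loses to E and C → score 2.
E: beats B, A, D, and C → score 4.
D: loses to B, A, E, and C → score 0.
C: beats B, A, and D; loses to E → score 3.
E has the best pairwise record.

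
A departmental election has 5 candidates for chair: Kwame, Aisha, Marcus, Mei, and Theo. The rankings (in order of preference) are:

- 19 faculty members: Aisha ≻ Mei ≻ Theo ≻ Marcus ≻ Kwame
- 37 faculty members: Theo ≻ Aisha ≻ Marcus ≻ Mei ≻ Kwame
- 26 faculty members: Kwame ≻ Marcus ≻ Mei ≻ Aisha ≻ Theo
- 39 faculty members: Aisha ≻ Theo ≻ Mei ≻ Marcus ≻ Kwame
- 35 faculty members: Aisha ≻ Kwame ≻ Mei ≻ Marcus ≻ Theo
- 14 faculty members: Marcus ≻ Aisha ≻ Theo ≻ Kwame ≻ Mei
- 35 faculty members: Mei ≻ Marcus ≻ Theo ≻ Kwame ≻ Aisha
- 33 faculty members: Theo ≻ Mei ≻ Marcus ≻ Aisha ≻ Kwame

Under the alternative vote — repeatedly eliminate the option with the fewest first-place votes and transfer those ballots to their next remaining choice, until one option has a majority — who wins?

Aisha

Round 1: Kwame 26, Aisha 93, Marcus 14, Mei 35, Theo 70. Eliminate Marcus.
Round 2: Kwame 26, Aisha 107, Mei 35, Theo 70. Eliminate Kwame.
Round 3: Aisha 107, Mei 61, Theo 70. Eliminate Mei.
Round 4: Aisha 133, Theo 105. Aisha has a majority.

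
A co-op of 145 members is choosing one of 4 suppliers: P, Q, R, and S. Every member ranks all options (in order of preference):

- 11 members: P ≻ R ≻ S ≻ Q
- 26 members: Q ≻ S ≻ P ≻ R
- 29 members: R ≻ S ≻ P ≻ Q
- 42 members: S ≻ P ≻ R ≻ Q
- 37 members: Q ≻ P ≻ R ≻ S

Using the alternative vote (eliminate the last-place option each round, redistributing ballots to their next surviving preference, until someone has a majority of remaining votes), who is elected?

S

Round 1: P 11, Q 63, R 29, S 42. Eliminate P.
Round 2: Q 63, R 40, S 42. Eliminate R.
Round 3: Q 63, S 82. S has a majority.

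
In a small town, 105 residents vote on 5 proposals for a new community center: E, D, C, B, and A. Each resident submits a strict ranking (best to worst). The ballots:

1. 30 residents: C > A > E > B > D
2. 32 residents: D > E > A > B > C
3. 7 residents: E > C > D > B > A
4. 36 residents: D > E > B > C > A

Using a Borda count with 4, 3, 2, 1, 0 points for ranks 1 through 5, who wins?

E

E: 30·2 + 32·3 + 7·4 + 36·3 = 292
D: 30·0 + 32·4 + 7·2 + 36·4 = 286
C: 30·4 + 32·0 + 7·3 + 36·1 = 177
B: 30·1 + 32·1 + 7·1 + 36·2 = 141
A: 30·3 + 32·2 + 7·0 + 36·0 = 154
E has the highest Borda score (292).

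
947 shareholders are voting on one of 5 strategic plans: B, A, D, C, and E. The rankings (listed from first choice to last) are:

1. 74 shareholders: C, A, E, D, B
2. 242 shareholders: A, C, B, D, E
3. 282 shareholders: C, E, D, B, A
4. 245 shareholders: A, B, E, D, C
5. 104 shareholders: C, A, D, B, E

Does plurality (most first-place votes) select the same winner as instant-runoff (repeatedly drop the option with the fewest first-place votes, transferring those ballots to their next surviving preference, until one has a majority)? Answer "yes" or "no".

Plurality — first-place votes: B 0, A 487, D 0, C 460, E 0. Winner: A.
Instant-runoff — R1 B 0, A 487, D 0, C 460, E 0 (A winner). Winner: A.
The two methods agree.

yes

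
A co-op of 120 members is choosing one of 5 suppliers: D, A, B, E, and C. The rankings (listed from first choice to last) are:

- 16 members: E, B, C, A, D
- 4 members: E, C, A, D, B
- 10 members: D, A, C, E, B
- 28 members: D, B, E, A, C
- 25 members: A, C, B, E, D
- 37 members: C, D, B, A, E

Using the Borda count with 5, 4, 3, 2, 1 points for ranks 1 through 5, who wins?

C

D: 16·1 + 4·2 + 10·5 + 28·5 + 25·1 + 37·4 = 387
A: 16·2 + 4·3 + 10·4 + 28·2 + 25·5 + 37·2 = 339
B: 16·4 + 4·1 + 10·1 + 28·4 + 25·3 + 37·3 = 376
E: 16·5 + 4·5 + 10·2 + 28·3 + 25·2 + 37·1 = 291
C: 16·3 + 4·4 + 10·3 + 28·1 + 25·4 + 37·5 = 407
C has the highest Borda score (407).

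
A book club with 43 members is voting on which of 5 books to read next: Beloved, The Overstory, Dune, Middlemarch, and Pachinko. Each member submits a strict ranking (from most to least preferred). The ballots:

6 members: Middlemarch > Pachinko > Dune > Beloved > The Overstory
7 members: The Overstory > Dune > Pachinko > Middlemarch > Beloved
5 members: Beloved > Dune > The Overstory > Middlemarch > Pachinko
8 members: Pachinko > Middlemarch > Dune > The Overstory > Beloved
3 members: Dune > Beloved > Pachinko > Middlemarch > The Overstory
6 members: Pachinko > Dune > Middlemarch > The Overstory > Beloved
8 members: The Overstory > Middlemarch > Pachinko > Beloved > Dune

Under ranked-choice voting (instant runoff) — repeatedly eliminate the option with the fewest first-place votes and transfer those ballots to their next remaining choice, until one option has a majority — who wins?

Pachinko

Round 1: Beloved 5, The Overstory 15, Dune 3, Middlemarch 6, Pachinko 14. Eliminate Dune.
Round 2: Beloved 8, The Overstory 15, Middlemarch 6, Pachinko 14. Eliminate Middlemarch.
Round 3: Beloved 8, The Overstory 15, Pachinko 20. Eliminate Beloved.
Round 4: The Overstory 20, Pachinko 23. Pachinko has a majority.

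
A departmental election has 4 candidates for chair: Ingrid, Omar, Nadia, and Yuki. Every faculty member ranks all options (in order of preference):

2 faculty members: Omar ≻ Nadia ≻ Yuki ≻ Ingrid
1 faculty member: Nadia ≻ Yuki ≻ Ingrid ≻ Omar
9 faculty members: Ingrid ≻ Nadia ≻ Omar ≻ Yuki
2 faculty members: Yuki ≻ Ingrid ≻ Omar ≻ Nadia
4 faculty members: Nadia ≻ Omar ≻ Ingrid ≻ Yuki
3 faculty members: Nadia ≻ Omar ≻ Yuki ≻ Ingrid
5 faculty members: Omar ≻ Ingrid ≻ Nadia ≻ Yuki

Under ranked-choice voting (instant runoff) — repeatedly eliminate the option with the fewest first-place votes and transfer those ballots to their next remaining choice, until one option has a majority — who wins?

Round 1: Ingrid 9, Omar 7, Nadia 8, Yuki 2. Eliminate Yuki.
Round 2: Ingrid 11, Omar 7, Nadia 8. Eliminate Omar.
Round 3: Ingrid 16, Nadia 10. Ingrid has a majority.

Ingrid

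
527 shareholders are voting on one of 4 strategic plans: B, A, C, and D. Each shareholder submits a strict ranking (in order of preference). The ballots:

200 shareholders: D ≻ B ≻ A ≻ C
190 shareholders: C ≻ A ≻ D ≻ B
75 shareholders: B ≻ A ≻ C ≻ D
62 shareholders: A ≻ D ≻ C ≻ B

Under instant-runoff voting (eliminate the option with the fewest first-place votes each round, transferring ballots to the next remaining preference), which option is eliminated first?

Round 1: B 75, A 62, C 190, D 200. Eliminate A.

A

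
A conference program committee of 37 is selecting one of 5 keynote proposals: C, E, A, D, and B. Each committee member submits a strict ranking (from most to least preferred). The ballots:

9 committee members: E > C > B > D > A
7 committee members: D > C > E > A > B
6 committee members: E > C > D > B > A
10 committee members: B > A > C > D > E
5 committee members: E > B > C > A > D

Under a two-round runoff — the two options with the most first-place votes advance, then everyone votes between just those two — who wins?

Round 1 first-place votes: C 0, E 20, A 0, D 7, B 10.
E and B advance.
Runoff: E is preferred to B by 27 voters; B by 10.
E wins the runoff.

E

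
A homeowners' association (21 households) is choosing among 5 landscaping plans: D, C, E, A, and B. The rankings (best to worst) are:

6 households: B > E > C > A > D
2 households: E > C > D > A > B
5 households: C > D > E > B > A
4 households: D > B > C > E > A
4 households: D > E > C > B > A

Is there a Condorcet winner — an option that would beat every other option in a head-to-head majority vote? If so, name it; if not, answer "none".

Checking pairwise contests:
C beats D 13–8.
E beats C 12–9.
D beats E 13–8.
D beats A 15–6.
D beats B 15–6.
Every option loses at least one head-to-head, so there is no Condorcet winner.

none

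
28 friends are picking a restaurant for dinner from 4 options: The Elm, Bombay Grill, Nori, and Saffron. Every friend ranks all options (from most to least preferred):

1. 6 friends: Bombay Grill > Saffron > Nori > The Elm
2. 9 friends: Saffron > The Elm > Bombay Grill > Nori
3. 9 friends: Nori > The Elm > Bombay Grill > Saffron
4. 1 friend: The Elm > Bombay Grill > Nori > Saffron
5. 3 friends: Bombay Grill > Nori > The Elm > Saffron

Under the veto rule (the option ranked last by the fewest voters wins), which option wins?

Bombay Grill

Last-place votes: The Elm 6, Bombay Grill 0, Nori 9, Saffron 13.
Bombay Grill is ranked last by the fewest voters, so Bombay Grill wins.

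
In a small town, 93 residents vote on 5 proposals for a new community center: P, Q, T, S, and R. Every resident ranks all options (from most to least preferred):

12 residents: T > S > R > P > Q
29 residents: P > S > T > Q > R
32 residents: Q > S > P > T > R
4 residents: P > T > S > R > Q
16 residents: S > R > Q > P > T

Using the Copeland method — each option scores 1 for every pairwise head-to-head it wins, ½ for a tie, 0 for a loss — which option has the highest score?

P: beats T and R; loses to Q and S → score 2.
Q: beats P, T, and R; loses to S → score 3.
T: beats R; loses to P, Q, and S → score 1.
S: beats P, Q, T, and R → score 4.
R: loses to P, Q, T, and S → score 0.
S has the best pairwise record.

S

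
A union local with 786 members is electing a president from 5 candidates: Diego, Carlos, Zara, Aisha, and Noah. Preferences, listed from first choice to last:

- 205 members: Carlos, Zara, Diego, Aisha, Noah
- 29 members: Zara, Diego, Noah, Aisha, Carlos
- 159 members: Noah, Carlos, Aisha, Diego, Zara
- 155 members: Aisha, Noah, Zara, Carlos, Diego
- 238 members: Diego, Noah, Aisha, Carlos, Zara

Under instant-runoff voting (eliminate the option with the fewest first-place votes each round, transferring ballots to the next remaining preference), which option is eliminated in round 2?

Round 1: Diego 238, Carlos 205, Zara 29, Aisha 155, Noah 159. Eliminate Zara.
Round 2: Diego 267, Carlos 205, Aisha 155, Noah 159. Eliminate Aisha.

Aisha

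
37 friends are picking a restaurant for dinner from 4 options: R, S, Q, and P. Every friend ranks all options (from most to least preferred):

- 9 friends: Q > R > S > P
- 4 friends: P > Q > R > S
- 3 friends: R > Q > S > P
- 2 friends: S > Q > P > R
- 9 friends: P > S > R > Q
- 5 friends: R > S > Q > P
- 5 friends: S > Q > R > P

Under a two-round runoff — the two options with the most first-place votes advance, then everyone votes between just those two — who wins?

Q

Round 1 first-place votes: R 8, S 7, Q 9, P 13.
P and Q advance.
Runoff: P is preferred to Q by 13 voters; Q by 24.
Q wins the runoff.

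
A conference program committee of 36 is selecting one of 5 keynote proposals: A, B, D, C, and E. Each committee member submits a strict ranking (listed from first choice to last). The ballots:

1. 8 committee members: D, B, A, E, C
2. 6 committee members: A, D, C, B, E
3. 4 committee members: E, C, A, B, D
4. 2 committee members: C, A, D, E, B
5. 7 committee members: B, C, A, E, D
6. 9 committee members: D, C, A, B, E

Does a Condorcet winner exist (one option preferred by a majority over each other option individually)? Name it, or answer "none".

none

Checking pairwise contests:
C beats A 22–14.
A beats B 21–15.
A beats D 19–17.
D beats C 23–13.
A beats E 32–4.
Every option loses at least one head-to-head, so there is no Condorcet winner.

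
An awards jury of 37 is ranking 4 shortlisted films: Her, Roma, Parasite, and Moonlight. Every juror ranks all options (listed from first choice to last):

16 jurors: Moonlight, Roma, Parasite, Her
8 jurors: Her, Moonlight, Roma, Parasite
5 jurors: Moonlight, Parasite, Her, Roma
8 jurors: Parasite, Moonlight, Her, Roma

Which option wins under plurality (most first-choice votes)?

First-place votes: Her 8, Roma 0, Parasite 8, Moonlight 21.
Moonlight has the most first-place votes.

Moonlight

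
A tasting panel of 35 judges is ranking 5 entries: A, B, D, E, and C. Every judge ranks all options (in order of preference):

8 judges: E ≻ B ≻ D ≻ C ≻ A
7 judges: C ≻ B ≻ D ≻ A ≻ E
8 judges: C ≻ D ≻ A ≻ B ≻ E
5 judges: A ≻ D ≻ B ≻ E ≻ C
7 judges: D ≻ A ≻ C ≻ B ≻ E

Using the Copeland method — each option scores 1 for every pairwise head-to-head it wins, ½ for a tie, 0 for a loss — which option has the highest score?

D

A: beats B and E; loses to D and C → score 2.
B: beats E; loses to A, D, and C → score 1.
D: beats A, B, E, and C → score 4.
E: loses to A, B, D, and C → score 0.
C: beats A, B, and E; loses to D → score 3.
D has the best pairwise record.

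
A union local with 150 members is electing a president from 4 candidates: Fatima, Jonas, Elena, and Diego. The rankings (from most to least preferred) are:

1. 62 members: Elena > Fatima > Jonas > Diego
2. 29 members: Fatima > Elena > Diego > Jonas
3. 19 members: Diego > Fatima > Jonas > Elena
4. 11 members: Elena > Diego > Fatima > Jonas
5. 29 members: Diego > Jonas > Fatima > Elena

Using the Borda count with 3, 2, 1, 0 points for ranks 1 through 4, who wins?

Fatima: 62·2 + 29·3 + 19·2 + 11·1 + 29·1 = 289
Jonas: 62·1 + 29·0 + 19·1 + 11·0 + 29·2 = 139
Elena: 62·3 + 29·2 + 19·0 + 11·3 + 29·0 = 277
Diego: 62·0 + 29·1 + 19·3 + 11·2 + 29·3 = 195
Fatima has the highest Borda score (289).

Fatima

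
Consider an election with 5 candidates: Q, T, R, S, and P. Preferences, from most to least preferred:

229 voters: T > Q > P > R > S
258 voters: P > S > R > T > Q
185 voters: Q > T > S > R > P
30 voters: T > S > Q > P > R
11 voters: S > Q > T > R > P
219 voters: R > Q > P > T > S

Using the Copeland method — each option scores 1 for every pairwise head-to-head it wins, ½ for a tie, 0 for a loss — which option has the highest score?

Q: beats S and P; loses to T and R → score 2.
T: beats Q and S; loses to R and P → score 2.
R: beats Q and T; loses to S and P → score 2.
S: beats R; loses to Q, T, and P → score 1.
P: beats T, R, and S; loses to Q → score 3.
P has the best pairwise record.

P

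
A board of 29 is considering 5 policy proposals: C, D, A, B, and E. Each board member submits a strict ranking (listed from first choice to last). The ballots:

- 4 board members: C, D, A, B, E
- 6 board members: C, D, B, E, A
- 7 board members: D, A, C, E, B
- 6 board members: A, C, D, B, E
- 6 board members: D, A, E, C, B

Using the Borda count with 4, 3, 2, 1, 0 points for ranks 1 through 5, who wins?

D

C: 4·4 + 6·4 + 7·2 + 6·3 + 6·1 = 78
D: 4·3 + 6·3 + 7·4 + 6·2 + 6·4 = 94
A: 4·2 + 6·0 + 7·3 + 6·4 + 6·3 = 71
B: 4·1 + 6·2 + 7·0 + 6·1 + 6·0 = 22
E: 4·0 + 6·1 + 7·1 + 6·0 + 6·2 = 25
D has the highest Borda score (94).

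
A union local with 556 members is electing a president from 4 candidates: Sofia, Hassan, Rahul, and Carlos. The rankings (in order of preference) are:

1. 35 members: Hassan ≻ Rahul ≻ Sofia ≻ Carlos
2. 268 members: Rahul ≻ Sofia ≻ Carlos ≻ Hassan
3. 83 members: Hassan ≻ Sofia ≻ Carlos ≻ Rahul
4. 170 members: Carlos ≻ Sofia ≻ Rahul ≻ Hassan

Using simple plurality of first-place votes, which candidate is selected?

First-place votes: Sofia 0, Hassan 118, Rahul 268, Carlos 170.
Rahul has the most first-place votes.

Rahul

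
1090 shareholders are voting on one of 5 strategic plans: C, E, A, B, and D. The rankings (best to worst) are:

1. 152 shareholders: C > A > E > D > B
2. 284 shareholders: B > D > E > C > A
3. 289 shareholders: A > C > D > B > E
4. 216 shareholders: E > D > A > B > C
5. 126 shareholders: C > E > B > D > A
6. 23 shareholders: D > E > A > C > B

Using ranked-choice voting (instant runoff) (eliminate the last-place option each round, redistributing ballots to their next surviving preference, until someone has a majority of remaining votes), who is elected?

A

Round 1: C 278, E 216, A 289, B 284, D 23. Eliminate D.
Round 2: C 278, E 239, A 289, B 284. Eliminate E.
Round 3: C 278, A 528, B 284. Eliminate C.
Round 4: A 680, B 410. A has a majority.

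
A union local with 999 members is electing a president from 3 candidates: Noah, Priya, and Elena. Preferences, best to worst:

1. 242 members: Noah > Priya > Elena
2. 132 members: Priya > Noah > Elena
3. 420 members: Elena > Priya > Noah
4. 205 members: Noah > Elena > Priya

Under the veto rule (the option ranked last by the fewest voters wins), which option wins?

Last-place votes: Noah 420, Priya 205, Elena 374.
Priya is ranked last by the fewest voters, so Priya wins.

Priya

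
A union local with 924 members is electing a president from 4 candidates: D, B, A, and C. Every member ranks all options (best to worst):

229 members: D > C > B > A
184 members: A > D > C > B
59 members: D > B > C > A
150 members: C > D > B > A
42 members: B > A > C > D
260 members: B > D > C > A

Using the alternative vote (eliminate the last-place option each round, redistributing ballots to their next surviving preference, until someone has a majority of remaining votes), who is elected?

D

Round 1: D 288, B 302, A 184, C 150. Eliminate C.
Round 2: D 438, B 302, A 184. Eliminate A.
Round 3: D 622, B 302. D has a majority.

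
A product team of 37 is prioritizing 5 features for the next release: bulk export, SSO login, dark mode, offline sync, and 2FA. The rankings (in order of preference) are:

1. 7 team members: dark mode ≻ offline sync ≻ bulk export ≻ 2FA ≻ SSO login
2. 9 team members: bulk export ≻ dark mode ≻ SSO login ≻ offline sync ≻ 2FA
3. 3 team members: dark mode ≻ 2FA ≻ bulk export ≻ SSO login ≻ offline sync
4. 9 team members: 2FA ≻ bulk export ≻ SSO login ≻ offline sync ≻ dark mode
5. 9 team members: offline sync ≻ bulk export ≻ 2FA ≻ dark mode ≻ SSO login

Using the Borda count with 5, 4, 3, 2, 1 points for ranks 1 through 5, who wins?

bulk export: 7·3 + 9·5 + 3·3 + 9·4 + 9·4 = 147
SSO login: 7·1 + 9·3 + 3·2 + 9·3 + 9·1 = 76
dark mode: 7·5 + 9·4 + 3·5 + 9·1 + 9·2 = 113
offline sync: 7·4 + 9·2 + 3·1 + 9·2 + 9·5 = 112
2FA: 7·2 + 9·1 + 3·4 + 9·5 + 9·3 = 107
bulk export has the highest Borda score (147).

bulk export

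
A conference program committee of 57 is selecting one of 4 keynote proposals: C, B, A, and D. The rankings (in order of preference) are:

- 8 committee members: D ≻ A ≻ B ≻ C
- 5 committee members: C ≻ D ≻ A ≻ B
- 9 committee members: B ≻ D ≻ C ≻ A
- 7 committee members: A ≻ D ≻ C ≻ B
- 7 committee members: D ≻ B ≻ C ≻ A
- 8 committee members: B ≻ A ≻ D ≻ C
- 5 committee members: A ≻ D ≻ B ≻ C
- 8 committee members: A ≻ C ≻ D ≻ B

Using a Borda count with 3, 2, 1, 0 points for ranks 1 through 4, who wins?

C: 8·0 + 5·3 + 9·1 + 7·1 + 7·1 + 8·0 + 5·0 + 8·2 = 54
B: 8·1 + 5·0 + 9·3 + 7·0 + 7·2 + 8·3 + 5·1 + 8·0 = 78
A: 8·2 + 5·1 + 9·0 + 7·3 + 7·0 + 8·2 + 5·3 + 8·3 = 97
D: 8·3 + 5·2 + 9·2 + 7·2 + 7·3 + 8·1 + 5·2 + 8·1 = 113
D has the highest Borda score (113).

D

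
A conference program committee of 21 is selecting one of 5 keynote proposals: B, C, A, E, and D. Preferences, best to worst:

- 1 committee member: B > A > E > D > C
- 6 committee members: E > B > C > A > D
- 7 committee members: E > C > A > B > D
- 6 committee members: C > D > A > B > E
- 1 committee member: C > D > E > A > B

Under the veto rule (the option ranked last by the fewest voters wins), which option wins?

A

Last-place votes: B 1, C 1, A 0, E 6, D 13.
A is ranked last by the fewest voters, so A wins.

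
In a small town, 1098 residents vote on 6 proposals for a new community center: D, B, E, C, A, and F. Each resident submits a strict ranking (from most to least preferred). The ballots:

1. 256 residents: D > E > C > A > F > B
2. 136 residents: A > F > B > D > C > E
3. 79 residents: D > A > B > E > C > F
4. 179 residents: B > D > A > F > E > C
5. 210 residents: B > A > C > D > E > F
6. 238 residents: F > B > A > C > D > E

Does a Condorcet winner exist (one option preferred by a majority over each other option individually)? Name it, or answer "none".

none

Checking pairwise contests:
B beats D 763–335.
F beats B 630–468.
D beats E 1098–0.
D beats C 650–448.
B beats A 627–471.
D beats F 724–374.
Every option loses at least one head-to-head, so there is no Condorcet winner.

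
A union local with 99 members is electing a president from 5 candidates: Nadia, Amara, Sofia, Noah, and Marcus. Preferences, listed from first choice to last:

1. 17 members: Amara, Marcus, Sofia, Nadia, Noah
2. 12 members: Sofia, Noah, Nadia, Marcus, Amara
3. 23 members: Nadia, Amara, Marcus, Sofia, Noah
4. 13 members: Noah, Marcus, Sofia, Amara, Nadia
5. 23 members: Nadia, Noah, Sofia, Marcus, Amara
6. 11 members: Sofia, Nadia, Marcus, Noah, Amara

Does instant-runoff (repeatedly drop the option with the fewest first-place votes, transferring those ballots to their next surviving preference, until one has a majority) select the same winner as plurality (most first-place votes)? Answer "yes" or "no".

Instant-runoff — R1 Nadia 46, Amara 17, Sofia 23, Noah 13, Marcus 0 (Marcus out); R2 Nadia 46, Amara 17, Sofia 23, Noah 13 (Noah out); R3 Nadia 46, Amara 17, Sofia 36 (Amara out); R4 Nadia 46, Sofia 53 (Sofia winner). Winner: Sofia.
Plurality — first-place votes: Nadia 46, Amara 17, Sofia 23, Noah 13, Marcus 0. Winner: Nadia.
The two methods disagree.

no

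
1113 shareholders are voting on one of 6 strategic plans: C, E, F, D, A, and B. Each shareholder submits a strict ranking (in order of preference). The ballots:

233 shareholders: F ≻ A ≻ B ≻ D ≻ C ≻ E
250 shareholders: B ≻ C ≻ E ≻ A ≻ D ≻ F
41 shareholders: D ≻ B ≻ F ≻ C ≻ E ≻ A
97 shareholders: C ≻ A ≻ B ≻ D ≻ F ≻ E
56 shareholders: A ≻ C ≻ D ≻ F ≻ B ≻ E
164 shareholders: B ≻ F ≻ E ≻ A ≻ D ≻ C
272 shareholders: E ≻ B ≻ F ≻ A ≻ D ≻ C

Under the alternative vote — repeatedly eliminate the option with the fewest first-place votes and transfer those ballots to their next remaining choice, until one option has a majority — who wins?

B

Round 1: C 97, E 272, F 233, D 41, A 56, B 414. Eliminate D.
Round 2: C 97, E 272, F 233, A 56, B 455. Eliminate A.
Round 3: C 153, E 272, F 233, B 455. Eliminate C.
Round 4: E 272, F 289, B 552. Eliminate E.
Round 5: F 289, B 824. B has a majority.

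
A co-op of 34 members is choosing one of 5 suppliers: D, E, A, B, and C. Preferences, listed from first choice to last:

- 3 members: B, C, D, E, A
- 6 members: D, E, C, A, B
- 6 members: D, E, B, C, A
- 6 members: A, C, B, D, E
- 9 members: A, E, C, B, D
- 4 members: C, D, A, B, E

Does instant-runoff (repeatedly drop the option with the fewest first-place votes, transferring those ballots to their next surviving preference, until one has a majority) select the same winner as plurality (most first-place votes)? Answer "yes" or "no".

Instant-runoff — R1 D 12, E 0, A 15, B 3, C 4 (E out); R2 D 12, A 15, B 3, C 4 (B out); R3 D 12, A 15, C 7 (C out); R4 D 19, A 15 (D winner). Winner: D.
Plurality — first-place votes: D 12, E 0, A 15, B 3, C 4. Winner: A.
The two methods disagree.

no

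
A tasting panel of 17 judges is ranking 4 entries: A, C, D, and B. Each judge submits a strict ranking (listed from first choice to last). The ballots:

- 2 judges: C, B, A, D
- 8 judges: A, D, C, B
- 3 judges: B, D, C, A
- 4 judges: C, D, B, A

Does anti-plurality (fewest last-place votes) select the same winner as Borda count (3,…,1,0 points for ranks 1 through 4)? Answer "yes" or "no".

Anti-plurality — last-place votes: A 7, C 0, D 2, B 8. Winner: C.
Borda — scores: A 26, C 29, D 30, B 17. Winner: D.
The two methods disagree.

no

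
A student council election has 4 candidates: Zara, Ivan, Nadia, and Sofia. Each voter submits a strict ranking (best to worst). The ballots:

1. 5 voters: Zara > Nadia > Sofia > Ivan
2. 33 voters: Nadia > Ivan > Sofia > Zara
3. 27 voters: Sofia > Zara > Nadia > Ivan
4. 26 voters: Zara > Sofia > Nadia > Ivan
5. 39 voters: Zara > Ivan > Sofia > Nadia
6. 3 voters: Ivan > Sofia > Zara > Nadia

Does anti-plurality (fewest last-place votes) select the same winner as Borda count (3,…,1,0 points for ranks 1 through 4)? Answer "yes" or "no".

no

Anti-plurality — last-place votes: Zara 33, Ivan 58, Nadia 42, Sofia 0. Winner: Sofia.
Borda — scores: Zara 267, Ivan 153, Nadia 162, Sofia 216. Winner: Zara.
The two methods disagree.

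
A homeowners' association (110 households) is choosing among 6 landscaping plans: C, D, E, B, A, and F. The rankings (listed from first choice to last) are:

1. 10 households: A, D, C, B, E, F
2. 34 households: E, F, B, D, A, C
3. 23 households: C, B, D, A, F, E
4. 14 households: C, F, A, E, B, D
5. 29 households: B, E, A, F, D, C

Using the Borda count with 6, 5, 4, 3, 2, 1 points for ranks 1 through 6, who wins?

B

C: 10·4 + 34·1 + 23·6 + 14·6 + 29·1 = 325
D: 10·5 + 34·3 + 23·4 + 14·1 + 29·2 = 316
E: 10·2 + 34·6 + 23·1 + 14·3 + 29·5 = 434
B: 10·3 + 34·4 + 23·5 + 14·2 + 29·6 = 483
A: 10·6 + 34·2 + 23·3 + 14·4 + 29·4 = 369
F: 10·1 + 34·5 + 23·2 + 14·5 + 29·3 = 383
B has the highest Borda score (483).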